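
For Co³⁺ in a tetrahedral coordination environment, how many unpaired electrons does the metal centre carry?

4

Co sits in group 9; removing 3 electrons leaves Co³⁺ with 9 − 3 = 6 d electrons.
Tetrahedral fields are weak (Δₜ ≈ 4/9 Δₒ), so electrons fill high-spin.
Configuration: e^3 t2^3, giving 4 unpaired electrons.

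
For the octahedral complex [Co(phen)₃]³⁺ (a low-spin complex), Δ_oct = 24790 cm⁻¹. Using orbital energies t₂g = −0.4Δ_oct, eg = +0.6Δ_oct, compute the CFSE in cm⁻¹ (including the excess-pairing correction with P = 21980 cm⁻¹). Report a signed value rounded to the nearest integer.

-15536

phen is neutral, so the +3 overall charge sits on Co: oxidation state +3.
Co is in group 9, so Co³⁺ is d⁶ (9 − 3 = 6).
Electron filling gives t₂g⁶ eg⁰.
The orbital stabilization is -2.4Δ_oct = -2.4 × 24790 = -59496 cm⁻¹.
Relative to high-spin t₂g⁴ eg² (1 paired), the low-spin configuration has 2 additional pairs, contributing +2 × 21980 = +43960 cm⁻¹.
Combining: -59496 + 43960 = -15536 cm⁻¹.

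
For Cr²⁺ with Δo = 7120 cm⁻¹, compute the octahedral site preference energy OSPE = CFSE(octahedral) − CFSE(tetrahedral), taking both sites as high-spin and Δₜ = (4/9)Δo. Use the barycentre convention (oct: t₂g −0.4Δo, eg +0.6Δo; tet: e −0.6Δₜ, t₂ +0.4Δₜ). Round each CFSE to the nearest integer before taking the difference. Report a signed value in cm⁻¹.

Cr sits in group 6; removing 2 electrons leaves Cr²⁺ with 6 − 2 = 4 d electrons.
Octahedral (high-spin): t2g^3 e_g^1, CFSE = 3(−0.4) + 1(+0.6) = -0.6Δo = -0.6 × 7120 = -4272 cm⁻¹.
In a tetrahedral site the filling is e^2 t2^2: CFSE(tet) = -0.4Δₜ = -0.4 × (4/9)(7120) = -1266 cm⁻¹.
Subtracting, OSPE = -4272 − (-1266) = -3006 cm⁻¹.

-3006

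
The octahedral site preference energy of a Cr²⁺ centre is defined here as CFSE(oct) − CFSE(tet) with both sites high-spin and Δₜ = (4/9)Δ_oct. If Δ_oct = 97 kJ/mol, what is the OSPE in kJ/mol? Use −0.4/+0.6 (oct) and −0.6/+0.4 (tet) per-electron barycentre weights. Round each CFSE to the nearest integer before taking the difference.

-41

Cr²⁺: group 6, so d-count = 6 − 2 = 4.
In an octahedral site d⁴ (HS) is t₂g³ eg¹, giving CFSE(oct) = -0.6Δ_oct = -58 kJ/mol.
Tetrahedral: e² t₂², CFSE = 2(−0.6) + 2(+0.4) = -0.4Δₜ = -0.4 × (4/9) × 97 = -17 kJ/mol.
OSPE = -58 − (-17) = -41 kJ/mol.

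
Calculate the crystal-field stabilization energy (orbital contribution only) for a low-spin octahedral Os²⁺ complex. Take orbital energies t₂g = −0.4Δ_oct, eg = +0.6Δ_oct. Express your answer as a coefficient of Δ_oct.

Os is in group 8, so Os²⁺ is d⁶ (8 − 2 = 6).
Configuration: t₂g⁶ eg⁰.
CFSE = 6(-0.4Δ_oct) + 0(0.6Δ_oct) = -2.4Δ_oct + 0.0Δ_oct = -2.4Δ_oct.

-2.4 Δ_oct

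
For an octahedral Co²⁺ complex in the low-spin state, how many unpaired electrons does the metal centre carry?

1

Co is in group 9, so Co²⁺ is d⁷ (9 − 2 = 7).
Configuration: t₂g⁶ eg¹, giving 1 unpaired electron.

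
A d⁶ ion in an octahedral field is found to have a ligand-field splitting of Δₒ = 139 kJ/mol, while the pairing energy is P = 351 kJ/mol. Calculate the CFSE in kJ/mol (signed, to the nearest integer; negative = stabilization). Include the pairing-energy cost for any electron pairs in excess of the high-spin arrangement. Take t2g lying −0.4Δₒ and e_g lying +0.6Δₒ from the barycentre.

-56

Δₒ < P, so pairing is avoided: the ground state is high-spin.
Configuration: t2g^4 e_g^2.
Orbital CFSE = -0.4Δₒ = -0.4 × 139 = -56 kJ/mol.
High-spin has no excess pairs, so no pairing correction applies.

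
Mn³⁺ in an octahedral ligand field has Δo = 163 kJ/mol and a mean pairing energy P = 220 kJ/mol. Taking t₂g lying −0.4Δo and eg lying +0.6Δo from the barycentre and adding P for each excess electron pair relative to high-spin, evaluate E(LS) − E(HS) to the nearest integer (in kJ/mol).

Mn is in group 7, so Mn³⁺ is d⁴ (7 − 3 = 4).
High-spin d⁴ fills as t₂g³ eg¹ with CFSE 3(−0.4) + 1(+0.6) = -0.6Δo = -98 kJ/mol.
Low-spin t₂g⁴ eg⁰ gives -1.6Δo = -261 kJ/mol, but forming 1 extra pair costs 1P = 220 kJ/mol, so E(LS) = -261 + 220 = -41 kJ/mol.
Thus E(LS) − E(HS) = 57 kJ/mol.

57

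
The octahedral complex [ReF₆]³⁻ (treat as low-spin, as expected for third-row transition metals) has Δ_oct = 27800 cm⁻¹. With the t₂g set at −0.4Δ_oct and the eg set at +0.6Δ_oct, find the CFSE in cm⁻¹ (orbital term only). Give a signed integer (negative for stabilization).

-44480

Each F⁻ contributes -1; 6 × (-1) = -6. With overall charge -3, Re is in the +3 oxidation state.
Group 7 minus oxidation state +3 gives a d⁴ configuration for Re³⁺.
The d⁴ electrons fill as t₂g⁴ eg⁰.
The orbital stabilization is -1.6Δ_oct = -1.6 × 27800 = -44480 cm⁻¹.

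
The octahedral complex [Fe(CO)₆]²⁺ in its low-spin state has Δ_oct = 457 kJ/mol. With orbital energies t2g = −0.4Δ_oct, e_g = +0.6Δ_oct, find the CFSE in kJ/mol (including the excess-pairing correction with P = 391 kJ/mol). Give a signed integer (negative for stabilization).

-315

CO is neutral, so the +2 overall charge sits on Fe: oxidation state +2.
Group 8 minus oxidation state +2 gives a d⁶ configuration for Fe²⁺.
Configuration: t2g^6 e_g^0.
CFSE(orbital) = 6×(-0.4Δ_oct) + 0×(0.6Δ_oct) = -2.4Δ_oct; with Δ_oct = 457 kJ/mol that is -1097 kJ/mol.
Relative to high-spin t2g^4 e_g^2 (1 paired), the low-spin configuration has 2 additional pairs, contributing +2 × 391 = +782 kJ/mol.
Combining: -1097 + 782 = -315 kJ/mol.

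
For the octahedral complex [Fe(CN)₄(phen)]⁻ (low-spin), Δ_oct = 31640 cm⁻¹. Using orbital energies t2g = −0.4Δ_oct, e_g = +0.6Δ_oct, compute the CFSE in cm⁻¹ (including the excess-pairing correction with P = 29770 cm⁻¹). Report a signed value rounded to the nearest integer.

-3740

Ligand charges: 4×(-1) from CN⁻ and 1×(+0) from phen sum to -4; with overall charge -1, Fe is +3.
Fe sits in group 8; removing 3 electrons leaves Fe³⁺ with 8 − 3 = 5 d electrons.
Configuration: t2g^5 e_g^0.
CFSE(orbital) = 5×(-0.4Δ_oct) + 0×(0.6Δ_oct) = -2.0Δ_oct; with Δ_oct = 31640 cm⁻¹ that is -63280 cm⁻¹.
Pairing penalty: 2 pairs vs 0 in the high-spin reference → 2 extra × P = 59540 cm⁻¹.
Net CFSE = -63280 + 59540 = -3740 cm⁻¹.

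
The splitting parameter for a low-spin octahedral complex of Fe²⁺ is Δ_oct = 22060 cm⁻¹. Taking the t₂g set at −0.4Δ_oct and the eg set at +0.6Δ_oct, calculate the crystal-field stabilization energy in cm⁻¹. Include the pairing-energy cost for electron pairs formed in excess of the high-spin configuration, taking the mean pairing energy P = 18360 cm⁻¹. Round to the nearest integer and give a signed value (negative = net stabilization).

Fe sits in group 8; removing 2 electrons leaves Fe²⁺ with 8 − 2 = 6 d electrons.
Electron filling gives t₂g⁶ eg⁰.
Orbital CFSE = 6(-0.4) + 0(0.6) = -2.4Δ_oct = -2.4 × 22060 = -52944 cm⁻¹.
Pairing penalty: 3 pairs vs 1 in the high-spin reference → 2 extra × P = 36720 cm⁻¹.
Overall CFSE = -52944 + 36720 = -16224 cm⁻¹.

-16224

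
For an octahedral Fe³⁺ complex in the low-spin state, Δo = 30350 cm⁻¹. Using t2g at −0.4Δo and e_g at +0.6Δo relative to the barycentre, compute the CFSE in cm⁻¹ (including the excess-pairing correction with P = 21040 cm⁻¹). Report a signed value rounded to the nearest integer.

-18620

Fe³⁺: group 8, so d-count = 8 − 3 = 5.
Configuration: t2g^5 e_g^0.
CFSE(orbital) = 5×(-0.4Δo) + 0×(0.6Δo) = -2.0Δo; with Δo = 30350 cm⁻¹ that is -60700 cm⁻¹.
Pairing penalty: 2 pairs vs 0 in the high-spin reference → 2 extra × P = 42080 cm⁻¹.
Combining: -60700 + 42080 = -18620 cm⁻¹.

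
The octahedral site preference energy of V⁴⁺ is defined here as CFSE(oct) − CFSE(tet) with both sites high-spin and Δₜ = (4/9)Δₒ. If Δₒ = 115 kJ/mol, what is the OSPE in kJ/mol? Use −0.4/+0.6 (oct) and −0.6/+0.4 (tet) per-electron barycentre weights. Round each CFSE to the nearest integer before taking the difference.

V is in group 5, so V⁴⁺ is d¹ (5 − 4 = 1).
Octahedral (high-spin): t₂g¹ eg⁰, CFSE = 1(−0.4) + 0(+0.6) = -0.4Δₒ = -0.4 × 115 = -46 kJ/mol.
Tetrahedral: e¹ t₂⁰, CFSE = 1(−0.6) + 0(+0.4) = -0.6Δₜ = -0.6 × (4/9) × 115 = -31 kJ/mol.
OSPE = -46 − (-31) = -15 kJ/mol.

-15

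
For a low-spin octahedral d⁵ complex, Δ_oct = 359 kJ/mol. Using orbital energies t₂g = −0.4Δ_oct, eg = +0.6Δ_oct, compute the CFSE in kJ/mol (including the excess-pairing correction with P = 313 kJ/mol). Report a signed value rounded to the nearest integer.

The d⁵ electrons fill as t₂g⁵ eg⁰.
CFSE(orbital) = 5×(-0.4Δ_oct) + 0×(0.6Δ_oct) = -2.0Δ_oct; with Δ_oct = 359 kJ/mol that is -718 kJ/mol.
Relative to high-spin t₂g³ eg² (0 paired), the low-spin configuration has 2 additional pairs, contributing +2 × 313 = +626 kJ/mol.
Overall CFSE = -718 + 626 = -92 kJ/mol.

-92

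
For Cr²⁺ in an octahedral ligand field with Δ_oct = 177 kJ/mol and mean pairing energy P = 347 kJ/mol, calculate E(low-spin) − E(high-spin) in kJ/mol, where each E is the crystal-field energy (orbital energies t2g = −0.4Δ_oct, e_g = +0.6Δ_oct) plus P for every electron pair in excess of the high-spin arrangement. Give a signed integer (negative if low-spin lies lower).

170

Cr is in group 6, so Cr²⁺ is d⁴ (6 − 2 = 4).
High-spin: t2g^3 e_g^1, CFSE = -0.6Δ_oct = -106 kJ/mol.
Low-spin t2g^4 e_g^0 gives -1.6Δ_oct = -283 kJ/mol, but forming 1 extra pair costs 1P = 347 kJ/mol, so E(LS) = -283 + 347 = 64 kJ/mol.
Thus E(LS) − E(HS) = 170 kJ/mol.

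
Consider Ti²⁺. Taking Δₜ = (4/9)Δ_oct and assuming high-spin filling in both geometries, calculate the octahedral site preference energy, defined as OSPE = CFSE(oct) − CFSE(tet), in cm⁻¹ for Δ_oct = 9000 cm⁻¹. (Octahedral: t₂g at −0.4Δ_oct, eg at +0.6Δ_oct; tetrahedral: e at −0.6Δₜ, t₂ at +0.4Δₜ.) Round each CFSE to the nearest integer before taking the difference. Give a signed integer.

Ti²⁺: group 4, so d-count = 4 − 2 = 2.
Octahedral (high-spin): t₂g² eg⁰, CFSE = 2(−0.4) + 0(+0.6) = -0.8Δ_oct = -0.8 × 9000 = -7200 cm⁻¹.
In a tetrahedral site the filling is e² t₂⁰: CFSE(tet) = -1.2Δₜ = -1.2 × (4/9)(9000) = -4800 cm⁻¹.
Subtracting, OSPE = -7200 − (-4800) = -2400 cm⁻¹.

-2400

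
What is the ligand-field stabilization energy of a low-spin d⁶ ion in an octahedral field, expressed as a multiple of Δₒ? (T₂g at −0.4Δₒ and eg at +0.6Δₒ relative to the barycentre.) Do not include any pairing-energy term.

Configuration: t₂g⁶ eg⁰.
CFSE = 6(-0.4Δₒ) + 0(0.6Δₒ) = -2.4Δₒ + 0.0Δₒ = -2.4Δₒ.

-2.4 Δₒ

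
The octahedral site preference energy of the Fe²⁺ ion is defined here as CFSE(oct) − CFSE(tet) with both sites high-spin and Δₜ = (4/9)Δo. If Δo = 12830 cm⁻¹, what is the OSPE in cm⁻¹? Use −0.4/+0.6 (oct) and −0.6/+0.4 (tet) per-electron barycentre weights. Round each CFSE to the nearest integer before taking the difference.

Fe is in group 8, so Fe²⁺ is d⁶ (8 − 2 = 6).
Octahedral high-spin t₂g⁴ eg²: CFSE = -0.4 × 12830 = -5132 cm⁻¹.
Tetrahedral e³ t₂³ gives -0.6Δₜ = -0.6 × (4/9) × 12830 = -3421 cm⁻¹.
Subtracting, OSPE = -5132 − (-3421) = -1711 cm⁻¹.

-1711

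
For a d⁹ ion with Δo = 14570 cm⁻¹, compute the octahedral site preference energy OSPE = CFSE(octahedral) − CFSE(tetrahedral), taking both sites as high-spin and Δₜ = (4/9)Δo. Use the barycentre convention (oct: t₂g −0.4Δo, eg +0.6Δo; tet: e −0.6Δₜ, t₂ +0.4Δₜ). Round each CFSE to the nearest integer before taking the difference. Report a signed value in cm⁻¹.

-6152

Octahedral (high-spin): t2g^6 e_g^3, CFSE = 6(−0.4) + 3(+0.6) = -0.6Δo = -0.6 × 14570 = -8742 cm⁻¹.
In a tetrahedral site the filling is e^4 t2^5: CFSE(tet) = -0.4Δₜ = -0.4 × (4/9)(14570) = -2590 cm⁻¹.
OSPE = CFSE(oct) − CFSE(tet) = -8742 − (-2590) = -6152 cm⁻¹.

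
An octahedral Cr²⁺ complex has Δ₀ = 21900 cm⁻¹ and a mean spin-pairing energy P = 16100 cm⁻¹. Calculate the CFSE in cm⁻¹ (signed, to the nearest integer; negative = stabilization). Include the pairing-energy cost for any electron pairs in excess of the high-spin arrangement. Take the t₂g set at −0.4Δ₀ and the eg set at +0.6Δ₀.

Cr sits in group 6; removing 2 electrons leaves Cr²⁺ with 6 − 2 = 4 d electrons.
Δ₀ > P, so pairing is preferred: the ground state is low-spin.
Filling d⁴ accordingly: t₂g⁴ eg⁰.
Orbital CFSE = -1.6Δ₀ = -1.6 × 21900 = -35040 cm⁻¹.
Excess pairs vs high-spin: 1 − 0 = 1; pairing cost = +16100 cm⁻¹.
Net CFSE = -35040 + 16100 = -18940 cm⁻¹.

-18940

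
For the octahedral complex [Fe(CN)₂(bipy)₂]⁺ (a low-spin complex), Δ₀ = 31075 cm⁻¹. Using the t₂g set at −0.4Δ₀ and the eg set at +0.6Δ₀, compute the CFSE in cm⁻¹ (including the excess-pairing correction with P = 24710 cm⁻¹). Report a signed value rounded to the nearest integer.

-12730

Ligand charges: 2×(-1) from CN⁻ and 2×(+0) from bipy sum to -2; with overall charge +1, Fe is +3.
Fe³⁺: group 8, so d-count = 8 − 3 = 5.
Electron filling gives t₂g⁵ eg⁰.
CFSE(orbital) = 5×(-0.4Δ₀) + 0×(0.6Δ₀) = -2.0Δ₀; with Δ₀ = 31075 cm⁻¹ that is -62150 cm⁻¹.
Pairing penalty: 2 pairs vs 0 in the high-spin reference → 2 extra × P = 49420 cm⁻¹.
Combining: -62150 + 49420 = -12730 cm⁻¹.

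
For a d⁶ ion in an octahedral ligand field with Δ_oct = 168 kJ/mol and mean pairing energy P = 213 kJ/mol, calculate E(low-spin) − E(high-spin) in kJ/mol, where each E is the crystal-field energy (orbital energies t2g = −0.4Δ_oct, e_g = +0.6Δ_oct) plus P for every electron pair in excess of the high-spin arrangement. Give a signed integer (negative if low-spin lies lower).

90

In the high-spin limit (t2g^4 e_g^2) the orbital term is -0.4Δ_oct = -67 kJ/mol, with no excess pairing.
Low-spin: t2g^6 e_g^0, orbital CFSE = -2.4Δ_oct = -403 kJ/mol; plus 2 excess pairs × P = +426 kJ/mol; total 23 kJ/mol.
The difference is 23 − (-67) = 90 kJ/mol, so high-spin lies lower.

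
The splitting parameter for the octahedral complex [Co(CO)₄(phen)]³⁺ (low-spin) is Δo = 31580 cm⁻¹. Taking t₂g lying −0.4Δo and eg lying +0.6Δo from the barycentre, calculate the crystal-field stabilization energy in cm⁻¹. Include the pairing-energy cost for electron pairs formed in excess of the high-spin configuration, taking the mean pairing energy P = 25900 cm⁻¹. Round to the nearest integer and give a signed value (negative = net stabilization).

-23992

Ligand charges: 4×(+0) from CO and 1×(+0) from phen sum to +0; with overall charge +3, Co is +3.
Group 9 minus oxidation state +3 gives a d⁶ configuration for Co³⁺.
Electron filling gives t₂g⁶ eg⁰.
The orbital stabilization is -2.4Δo = -2.4 × 31580 = -75792 cm⁻¹.
Relative to high-spin t₂g⁴ eg² (1 paired), the low-spin configuration has 2 additional pairs, contributing +2 × 25900 = +51800 cm⁻¹.
Combining: -75792 + 51800 = -23992 cm⁻¹.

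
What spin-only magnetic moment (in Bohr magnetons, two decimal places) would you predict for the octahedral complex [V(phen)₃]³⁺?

phen is neutral, so the +3 overall charge sits on V: oxidation state +3.
V³⁺: group 5, so d-count = 5 − 3 = 2.
For octahedral d² the high- and low-spin configurations coincide.
Configuration: t₂g² eg⁰ → 2 unpaired electrons.
μ(spin-only) = √[2(2+2)] = √8 ≈ 2.83 Bohr magnetons.

2.83 Bohr magnetons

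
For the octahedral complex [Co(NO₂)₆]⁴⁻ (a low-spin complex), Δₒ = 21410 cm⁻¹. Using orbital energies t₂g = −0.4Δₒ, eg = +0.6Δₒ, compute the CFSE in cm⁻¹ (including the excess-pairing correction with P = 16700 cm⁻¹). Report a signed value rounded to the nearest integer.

-21838

Each NO₂⁻ contributes -1; 6 × (-1) = -6. With overall charge -4, Co is in the +2 oxidation state.
Co sits in group 9; removing 2 electrons leaves Co²⁺ with 9 − 2 = 7 d electrons.
Electron filling gives t₂g⁶ eg¹.
The orbital stabilization is -1.8Δₒ = -1.8 × 21410 = -38538 cm⁻¹.
Pairing penalty: 3 pairs vs 2 in the high-spin reference → 1 extra × P = 16700 cm⁻¹.
Combining: -38538 + 16700 = -21838 cm⁻¹.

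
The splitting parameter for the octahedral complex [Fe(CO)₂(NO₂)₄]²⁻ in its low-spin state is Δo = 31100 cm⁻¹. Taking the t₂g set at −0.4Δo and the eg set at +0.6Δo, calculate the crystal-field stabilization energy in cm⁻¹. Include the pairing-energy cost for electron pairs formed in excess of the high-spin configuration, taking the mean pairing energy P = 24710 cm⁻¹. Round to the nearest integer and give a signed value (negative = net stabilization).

Ligand charges: 2×(+0) from CO and 4×(-1) from NO₂⁻ sum to -4; with overall charge -2, Fe is +2.
Fe sits in group 8; removing 2 electrons leaves Fe²⁺ with 8 − 2 = 6 d electrons.
Electron filling gives t₂g⁶ eg⁰.
Orbital CFSE = 6(-0.4) + 0(0.6) = -2.4Δo = -2.4 × 31100 = -74640 cm⁻¹.
Relative to high-spin t₂g⁴ eg² (1 paired), the low-spin configuration has 2 additional pairs, contributing +2 × 24710 = +49420 cm⁻¹.
Overall CFSE = -74640 + 49420 = -25220 cm⁻¹.

-25220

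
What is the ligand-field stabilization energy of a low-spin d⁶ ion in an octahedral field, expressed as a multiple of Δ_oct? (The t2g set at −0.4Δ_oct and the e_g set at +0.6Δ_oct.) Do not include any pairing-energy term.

Configuration: t2g^6 e_g^0.
CFSE = 6(-0.4Δ_oct) + 0(0.6Δ_oct) = -2.4Δ_oct + 0.0Δ_oct = -2.4Δ_oct.

-2.4 Δ_oct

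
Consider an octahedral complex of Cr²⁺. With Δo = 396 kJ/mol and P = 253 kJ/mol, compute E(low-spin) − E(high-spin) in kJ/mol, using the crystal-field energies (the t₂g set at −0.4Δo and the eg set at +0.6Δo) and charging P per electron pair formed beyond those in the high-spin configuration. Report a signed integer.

Cr sits in group 6; removing 2 electrons leaves Cr²⁺ with 6 − 2 = 4 d electrons.
High-spin d⁴ fills as t₂g³ eg¹ with CFSE 3(−0.4) + 1(+0.6) = -0.6Δo = -238 kJ/mol.
Low-spin: t₂g⁴ eg⁰, orbital CFSE = -1.6Δo = -634 kJ/mol; plus 1 excess pair × P = +253 kJ/mol; total -381 kJ/mol.
The difference is -381 − (-238) = -143 kJ/mol, so low-spin lies lower.

-143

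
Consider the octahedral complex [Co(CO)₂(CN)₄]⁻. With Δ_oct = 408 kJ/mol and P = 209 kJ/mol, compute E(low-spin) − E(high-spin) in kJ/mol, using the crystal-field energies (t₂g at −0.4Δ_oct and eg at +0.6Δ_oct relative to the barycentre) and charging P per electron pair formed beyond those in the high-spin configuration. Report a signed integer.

Ligand charges: 2×(+0) from CO and 4×(-1) from CN⁻ sum to -4; with overall charge -1, Co is +3.
Co sits in group 9; removing 3 electrons leaves Co³⁺ with 9 − 3 = 6 d electrons.
High-spin d⁶ fills as t₂g⁴ eg² with CFSE 4(−0.4) + 2(+0.6) = -0.4Δ_oct = -163 kJ/mol.
Low-spin: t₂g⁶ eg⁰, orbital CFSE = -2.4Δ_oct = -979 kJ/mol; plus 2 excess pairs × P = +418 kJ/mol; total -561 kJ/mol.
The difference is -561 − (-163) = -398 kJ/mol, so low-spin lies lower.

-398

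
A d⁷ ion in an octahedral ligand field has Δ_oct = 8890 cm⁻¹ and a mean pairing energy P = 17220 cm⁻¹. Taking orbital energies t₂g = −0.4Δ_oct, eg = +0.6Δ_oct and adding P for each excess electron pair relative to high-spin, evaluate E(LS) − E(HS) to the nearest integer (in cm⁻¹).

High-spin d⁷ fills as t₂g⁵ eg² with CFSE 5(−0.4) + 2(+0.6) = -0.8Δ_oct = -7112 cm⁻¹.
Low-spin: t₂g⁶ eg¹, orbital CFSE = -1.8Δ_oct = -16002 cm⁻¹; plus 1 excess pair × P = +17220 cm⁻¹; total 1218 cm⁻¹.
Thus E(LS) − E(HS) = 8330 cm⁻¹.

8330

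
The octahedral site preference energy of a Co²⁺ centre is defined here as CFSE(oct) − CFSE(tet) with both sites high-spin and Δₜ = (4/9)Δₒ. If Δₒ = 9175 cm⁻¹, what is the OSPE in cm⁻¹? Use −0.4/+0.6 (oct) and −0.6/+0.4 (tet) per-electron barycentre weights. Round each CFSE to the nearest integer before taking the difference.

Co sits in group 9; removing 2 electrons leaves Co²⁺ with 9 − 2 = 7 d electrons.
Octahedral (high-spin): t2g^5 e_g^2, CFSE = 5(−0.4) + 2(+0.6) = -0.8Δₒ = -0.8 × 9175 = -7340 cm⁻¹.
In a tetrahedral site the filling is e^4 t2^3: CFSE(tet) = -1.2Δₜ = -1.2 × (4/9)(9175) = -4893 cm⁻¹.
OSPE = -7340 − (-4893) = -2447 cm⁻¹.

-2447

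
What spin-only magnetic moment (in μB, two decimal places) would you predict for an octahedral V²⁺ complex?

V is in group 5, so V²⁺ is d³ (5 − 2 = 3).
Configuration: t₂g³ eg⁰ → 3 unpaired electrons.
μ(spin-only) = √[3(3+2)] = √15 ≈ 3.87 μB.

3.87 μB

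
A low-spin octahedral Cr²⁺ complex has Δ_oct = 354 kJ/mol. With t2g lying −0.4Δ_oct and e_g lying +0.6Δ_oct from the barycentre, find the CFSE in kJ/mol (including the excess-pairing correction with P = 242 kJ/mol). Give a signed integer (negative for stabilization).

-324

Cr sits in group 6; removing 2 electrons leaves Cr²⁺ with 6 − 2 = 4 d electrons.
Configuration: t2g^4 e_g^0.
CFSE(orbital) = 4×(-0.4Δ_oct) + 0×(0.6Δ_oct) = -1.6Δ_oct; with Δ_oct = 354 kJ/mol that is -566 kJ/mol.
Relative to high-spin t2g^3 e_g^1 (0 paired), the low-spin configuration has 1 additional pair, contributing +1 × 242 = +242 kJ/mol.
Combining: -566 + 242 = -324 kJ/mol.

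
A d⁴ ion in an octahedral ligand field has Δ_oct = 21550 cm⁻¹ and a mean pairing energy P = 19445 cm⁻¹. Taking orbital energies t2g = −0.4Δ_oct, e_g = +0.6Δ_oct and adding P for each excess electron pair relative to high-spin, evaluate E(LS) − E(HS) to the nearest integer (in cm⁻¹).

-2105

In the high-spin limit (t2g^3 e_g^1) the orbital term is -0.6Δ_oct = -12930 cm⁻¹, with no excess pairing.
For low-spin the configuration is t2g^4 e_g^0: orbital energy -1.6 × 21550 = -34480 cm⁻¹, and 1 additional pair relative to high-spin adds 19445 cm⁻¹, giving -15035 cm⁻¹.
Thus E(LS) − E(HS) = -2105 cm⁻¹.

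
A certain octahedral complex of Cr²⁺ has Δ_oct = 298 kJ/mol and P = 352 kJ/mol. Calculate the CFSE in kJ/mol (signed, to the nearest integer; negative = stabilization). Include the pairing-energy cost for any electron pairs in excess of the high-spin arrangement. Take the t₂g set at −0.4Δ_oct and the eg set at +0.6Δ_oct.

-179

Cr²⁺: group 6, so d-count = 6 − 2 = 4.
Δ_oct < P, so pairing is avoided: the ground state is high-spin.
That gives t₂g³ eg¹.
Orbital CFSE = -0.6Δ_oct = -0.6 × 298 = -179 kJ/mol.
High-spin has no excess pairs, so no pairing correction applies.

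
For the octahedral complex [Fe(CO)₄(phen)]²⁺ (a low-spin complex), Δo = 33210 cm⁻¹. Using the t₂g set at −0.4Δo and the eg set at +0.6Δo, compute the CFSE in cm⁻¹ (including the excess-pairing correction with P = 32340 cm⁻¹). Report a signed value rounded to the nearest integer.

Ligand charges: 4×(+0) from CO and 1×(+0) from phen sum to +0; with overall charge +2, Fe is +2.
Fe is in group 8, so Fe²⁺ is d⁶ (8 − 2 = 6).
Electron filling gives t₂g⁶ eg⁰.
Orbital CFSE = 6(-0.4) + 0(0.6) = -2.4Δo = -2.4 × 33210 = -79704 cm⁻¹.
Pairing penalty: 3 pairs vs 1 in the high-spin reference → 2 extra × P = 64680 cm⁻¹.
Combining: -79704 + 64680 = -15024 cm⁻¹.

-15024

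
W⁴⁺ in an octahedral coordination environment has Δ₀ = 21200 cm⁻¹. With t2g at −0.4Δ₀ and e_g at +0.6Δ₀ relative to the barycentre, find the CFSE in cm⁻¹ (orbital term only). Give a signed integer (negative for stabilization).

Group 6 minus oxidation state +4 gives a d² configuration for W⁴⁺.
For octahedral d² the high- and low-spin configurations coincide.
Electron filling gives t2g^2 e_g^0.
CFSE(orbital) = 2×(-0.4Δ₀) + 0×(0.6Δ₀) = -0.8Δ₀; with Δ₀ = 21200 cm⁻¹ that is -16960 cm⁻¹.

-16960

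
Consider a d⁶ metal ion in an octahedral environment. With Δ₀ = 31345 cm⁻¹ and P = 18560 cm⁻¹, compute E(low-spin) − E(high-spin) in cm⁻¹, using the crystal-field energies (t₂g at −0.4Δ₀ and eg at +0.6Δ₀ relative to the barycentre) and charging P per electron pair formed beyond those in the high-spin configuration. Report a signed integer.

-25570

High-spin d⁶ fills as t₂g⁴ eg² with CFSE 4(−0.4) + 2(+0.6) = -0.4Δ₀ = -12538 cm⁻¹.
Low-spin t₂g⁶ eg⁰ gives -2.4Δ₀ = -75228 cm⁻¹, but forming 2 extra pairs costs 2P = 37120 cm⁻¹, so E(LS) = -75228 + 37120 = -38108 cm⁻¹.
E(LS) − E(HS) = -38108 − (-12538) = -25570 cm⁻¹.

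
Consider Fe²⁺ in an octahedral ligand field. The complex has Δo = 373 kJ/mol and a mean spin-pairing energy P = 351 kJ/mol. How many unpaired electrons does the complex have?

Group 8 minus oxidation state +2 gives a d⁶ configuration for Fe²⁺.
Δo > P, so pairing is preferred: the ground state is low-spin.
Filling d⁶ accordingly: t₂g⁶ eg⁰.
Unpaired electrons: 0.

0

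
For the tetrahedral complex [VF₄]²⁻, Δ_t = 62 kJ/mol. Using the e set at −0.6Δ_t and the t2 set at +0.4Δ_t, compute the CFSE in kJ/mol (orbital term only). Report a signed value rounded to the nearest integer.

-50

Each F⁻ contributes -1; 4 × (-1) = -4. With overall charge -2, V is in the +2 oxidation state.
V is in group 5, so V²⁺ is d³ (5 − 2 = 3).
With tetrahedral geometry the complex is necessarily high-spin.
The d³ electrons fill as e^2 t2^1.
Orbital CFSE = 2(-0.6) + 1(0.4) = -0.8Δ_t = -0.8 × 62 = -50 kJ/mol.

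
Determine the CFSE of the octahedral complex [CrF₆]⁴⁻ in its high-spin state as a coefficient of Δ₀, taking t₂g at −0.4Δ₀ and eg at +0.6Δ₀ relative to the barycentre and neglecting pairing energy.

-0.6 Δ₀

Each F⁻ contributes -1; 6 × (-1) = -6. With overall charge -4, Cr is in the +2 oxidation state.
Group 6 minus oxidation state +2 gives a d⁴ configuration for Cr²⁺.
Configuration: t₂g³ eg¹.
CFSE = 3(-0.4Δ₀) + 1(0.6Δ₀) = -1.2Δ₀ + 0.6Δ₀ = -0.6Δ₀.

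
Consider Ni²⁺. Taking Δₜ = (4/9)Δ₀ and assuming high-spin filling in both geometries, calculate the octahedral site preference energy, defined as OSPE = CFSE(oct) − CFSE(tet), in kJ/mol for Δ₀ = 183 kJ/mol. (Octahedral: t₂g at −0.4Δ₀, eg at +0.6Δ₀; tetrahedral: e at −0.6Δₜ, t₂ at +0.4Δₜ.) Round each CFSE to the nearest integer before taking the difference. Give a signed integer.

-155

Ni is in group 10, so Ni²⁺ is d⁸ (10 − 2 = 8).
Octahedral (high-spin): t₂g⁶ eg², CFSE = 6(−0.4) + 2(+0.6) = -1.2Δ₀ = -1.2 × 183 = -220 kJ/mol.
Tetrahedral: e⁴ t₂⁴, CFSE = 4(−0.6) + 4(+0.4) = -0.8Δₜ = -0.8 × (4/9) × 183 = -65 kJ/mol.
OSPE = -220 − (-65) = -155 kJ/mol.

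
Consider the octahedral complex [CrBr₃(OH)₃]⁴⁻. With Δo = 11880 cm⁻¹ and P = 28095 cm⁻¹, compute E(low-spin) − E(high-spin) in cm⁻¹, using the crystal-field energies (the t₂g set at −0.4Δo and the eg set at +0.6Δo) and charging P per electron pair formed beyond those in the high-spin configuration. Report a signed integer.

Ligand charges: 3×(-1) from Br⁻ and 3×(-1) from OH⁻ sum to -6; with overall charge -4, Cr is +2.
Group 6 minus oxidation state +2 gives a d⁴ configuration for Cr²⁺.
High-spin d⁴ fills as t₂g³ eg¹ with CFSE 3(−0.4) + 1(+0.6) = -0.6Δo = -7128 cm⁻¹.
Low-spin: t₂g⁴ eg⁰, orbital CFSE = -1.6Δo = -19008 cm⁻¹; plus 1 excess pair × P = +28095 cm⁻¹; total 9087 cm⁻¹.
The difference is 9087 − (-7128) = 16215 cm⁻¹, so high-spin lies lower.

16215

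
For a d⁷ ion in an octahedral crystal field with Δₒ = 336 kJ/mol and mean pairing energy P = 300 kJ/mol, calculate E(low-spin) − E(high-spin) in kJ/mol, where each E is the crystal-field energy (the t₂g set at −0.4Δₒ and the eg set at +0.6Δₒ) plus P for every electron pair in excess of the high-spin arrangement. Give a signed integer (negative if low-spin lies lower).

-36

High-spin d⁷ fills as t₂g⁵ eg² with CFSE 5(−0.4) + 2(+0.6) = -0.8Δₒ = -269 kJ/mol.
Low-spin t₂g⁶ eg¹ gives -1.8Δₒ = -605 kJ/mol, but forming 1 extra pair costs 1P = 300 kJ/mol, so E(LS) = -605 + 300 = -305 kJ/mol.
The difference is -305 − (-269) = -36 kJ/mol, so low-spin lies lower.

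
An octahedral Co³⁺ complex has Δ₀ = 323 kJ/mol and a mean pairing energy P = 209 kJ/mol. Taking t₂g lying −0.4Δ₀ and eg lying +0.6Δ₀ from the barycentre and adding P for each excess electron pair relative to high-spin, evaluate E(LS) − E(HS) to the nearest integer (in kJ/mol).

-228

Co³⁺: group 9, so d-count = 9 − 3 = 6.
In the high-spin limit (t₂g⁴ eg²) the orbital term is -0.4Δ₀ = -129 kJ/mol, with no excess pairing.
For low-spin the configuration is t₂g⁶ eg⁰: orbital energy -2.4 × 323 = -775 kJ/mol, and 2 additional pairs relative to high-spin add 418 kJ/mol, giving -357 kJ/mol.
The difference is -357 − (-129) = -228 kJ/mol, so low-spin lies lower.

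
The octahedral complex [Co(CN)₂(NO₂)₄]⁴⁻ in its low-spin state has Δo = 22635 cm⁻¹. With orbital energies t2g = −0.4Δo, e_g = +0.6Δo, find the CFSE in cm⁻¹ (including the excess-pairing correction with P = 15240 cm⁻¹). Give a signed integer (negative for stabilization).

-25503

Ligand charges: 2×(-1) from CN⁻ and 4×(-1) from NO₂⁻ sum to -6; with overall charge -4, Co is +2.
Group 9 minus oxidation state +2 gives a d⁷ configuration for Co²⁺.
Electron filling gives t2g^6 e_g^1.
CFSE(orbital) = 6×(-0.4Δo) + 1×(0.6Δo) = -1.8Δo; with Δo = 22635 cm⁻¹ that is -40743 cm⁻¹.
Relative to high-spin t2g^5 e_g^2 (2 paired), the low-spin configuration has 1 additional pair, contributing +1 × 15240 = +15240 cm⁻¹.
Net CFSE = -40743 + 15240 = -25503 cm⁻¹.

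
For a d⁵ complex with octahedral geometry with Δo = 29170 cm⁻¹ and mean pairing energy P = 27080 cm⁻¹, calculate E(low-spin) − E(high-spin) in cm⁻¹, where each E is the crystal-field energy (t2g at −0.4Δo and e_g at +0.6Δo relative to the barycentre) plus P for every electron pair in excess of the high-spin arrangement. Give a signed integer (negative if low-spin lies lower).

High-spin: t2g^3 e_g^2, CFSE = 0.0Δo = 0 cm⁻¹.
Low-spin t2g^5 e_g^0 gives -2.0Δo = -58340 cm⁻¹, but forming 2 extra pairs costs 2P = 54160 cm⁻¹, so E(LS) = -58340 + 54160 = -4180 cm⁻¹.
The difference is -4180 − (0) = -4180 cm⁻¹, so low-spin lies lower.

-4180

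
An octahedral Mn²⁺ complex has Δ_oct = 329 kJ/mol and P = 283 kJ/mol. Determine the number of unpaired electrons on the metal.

Group 7 minus oxidation state +2 gives a d⁵ configuration for Mn²⁺.
With Δ_oct > P the complex is low-spin.
That gives t2g^5 e_g^0.
Unpaired electrons: 1.

1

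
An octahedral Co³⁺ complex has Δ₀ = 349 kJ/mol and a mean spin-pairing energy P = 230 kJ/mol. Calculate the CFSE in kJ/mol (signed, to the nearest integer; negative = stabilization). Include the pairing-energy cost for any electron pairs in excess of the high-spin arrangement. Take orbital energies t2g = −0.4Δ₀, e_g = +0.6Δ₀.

Group 9 minus oxidation state +3 gives a d⁶ configuration for Co³⁺.
Here Δ₀ > P (349 > 230), so the low-spin state is favoured.
Filling d⁶ accordingly: t2g^6 e_g^0.
Orbital CFSE = -2.4Δ₀ = -2.4 × 349 = -838 kJ/mol.
Excess pairs vs high-spin: 3 − 1 = 2; pairing cost = +460 kJ/mol.
Net CFSE = -838 + 460 = -378 kJ/mol.

-378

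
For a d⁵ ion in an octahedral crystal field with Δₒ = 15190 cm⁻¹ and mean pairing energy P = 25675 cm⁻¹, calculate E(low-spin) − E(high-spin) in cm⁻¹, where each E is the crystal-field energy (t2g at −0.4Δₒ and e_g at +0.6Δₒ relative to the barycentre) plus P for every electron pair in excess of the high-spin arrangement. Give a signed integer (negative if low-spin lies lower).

In the high-spin limit (t2g^3 e_g^2) the orbital term is 0.0Δₒ = 0 cm⁻¹, with no excess pairing.
Low-spin t2g^5 e_g^0 gives -2.0Δₒ = -30380 cm⁻¹, but forming 2 extra pairs costs 2P = 51350 cm⁻¹, so E(LS) = -30380 + 51350 = 20970 cm⁻¹.
The difference is 20970 − (0) = 20970 cm⁻¹, so high-spin lies lower.

20970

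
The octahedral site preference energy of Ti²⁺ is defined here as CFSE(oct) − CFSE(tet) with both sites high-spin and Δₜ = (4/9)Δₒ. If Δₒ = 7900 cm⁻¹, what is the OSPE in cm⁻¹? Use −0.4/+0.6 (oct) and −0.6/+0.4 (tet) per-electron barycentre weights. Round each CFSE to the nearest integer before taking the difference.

-2107

Ti²⁺: group 4, so d-count = 4 − 2 = 2.
In an octahedral site d² (HS) is t₂g² eg⁰, giving CFSE(oct) = -0.8Δₒ = -6320 cm⁻¹.
Tetrahedral e² t₂⁰ gives -1.2Δₜ = -1.2 × (4/9) × 7900 = -4213 cm⁻¹.
OSPE = -6320 − (-4213) = -2107 cm⁻¹.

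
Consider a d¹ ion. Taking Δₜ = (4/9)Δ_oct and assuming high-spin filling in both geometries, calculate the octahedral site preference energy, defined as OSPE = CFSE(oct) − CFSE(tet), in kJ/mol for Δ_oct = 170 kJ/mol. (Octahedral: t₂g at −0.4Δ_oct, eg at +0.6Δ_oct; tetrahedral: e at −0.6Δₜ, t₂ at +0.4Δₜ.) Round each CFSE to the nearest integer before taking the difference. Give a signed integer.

-23

Octahedral high-spin t2g^1 e_g^0: CFSE = -0.4 × 170 = -68 kJ/mol.
Tetrahedral: e^1 t2^0, CFSE = 1(−0.6) + 0(+0.4) = -0.6Δₜ = -0.6 × (4/9) × 170 = -45 kJ/mol.
OSPE = -68 − (-45) = -23 kJ/mol.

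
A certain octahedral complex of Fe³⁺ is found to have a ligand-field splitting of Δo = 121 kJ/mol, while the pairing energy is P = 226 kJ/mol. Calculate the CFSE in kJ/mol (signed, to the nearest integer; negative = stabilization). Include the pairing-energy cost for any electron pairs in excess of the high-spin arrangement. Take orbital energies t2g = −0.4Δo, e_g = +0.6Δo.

Fe is in group 8, so Fe³⁺ is d⁵ (8 − 3 = 5).
Here Δo < P (121 < 226), so the high-spin state is favoured.
Configuration: t2g^3 e_g^2.
Orbital CFSE = 0.0Δo = 0.0 × 121 = 0 kJ/mol.
High-spin has no excess pairs, so no pairing correction applies.

0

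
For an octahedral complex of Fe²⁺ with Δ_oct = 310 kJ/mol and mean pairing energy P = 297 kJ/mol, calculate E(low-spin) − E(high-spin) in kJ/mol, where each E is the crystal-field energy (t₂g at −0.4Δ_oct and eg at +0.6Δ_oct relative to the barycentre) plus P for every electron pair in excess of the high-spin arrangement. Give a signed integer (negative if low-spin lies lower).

Fe is in group 8, so Fe²⁺ is d⁶ (8 − 2 = 6).
In the high-spin limit (t₂g⁴ eg²) the orbital term is -0.4Δ_oct = -124 kJ/mol, with no excess pairing.
Low-spin t₂g⁶ eg⁰ gives -2.4Δ_oct = -744 kJ/mol, but forming 2 extra pairs costs 2P = 594 kJ/mol, so E(LS) = -744 + 594 = -150 kJ/mol.
Thus E(LS) − E(HS) = -26 kJ/mol.

-26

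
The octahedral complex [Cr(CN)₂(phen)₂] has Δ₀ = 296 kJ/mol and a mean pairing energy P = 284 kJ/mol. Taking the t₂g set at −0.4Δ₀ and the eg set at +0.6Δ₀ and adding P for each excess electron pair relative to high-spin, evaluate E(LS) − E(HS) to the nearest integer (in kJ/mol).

-12

Ligand charges: 2×(-1) from CN⁻ and 2×(+0) from phen sum to -2; with overall charge +0, Cr is +2.
Cr is in group 6, so Cr²⁺ is d⁴ (6 − 2 = 4).
In the high-spin limit (t₂g³ eg¹) the orbital term is -0.6Δ₀ = -178 kJ/mol, with no excess pairing.
Low-spin t₂g⁴ eg⁰ gives -1.6Δ₀ = -474 kJ/mol, but forming 1 extra pair costs 1P = 284 kJ/mol, so E(LS) = -474 + 284 = -190 kJ/mol.
Thus E(LS) − E(HS) = -12 kJ/mol.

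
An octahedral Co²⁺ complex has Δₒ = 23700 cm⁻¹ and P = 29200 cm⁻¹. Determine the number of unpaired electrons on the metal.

Co sits in group 9; removing 2 electrons leaves Co²⁺ with 9 − 2 = 7 d electrons.
With Δₒ < P the complex is high-spin.
Configuration: t₂g⁵ eg².
Unpaired electrons: 3.

3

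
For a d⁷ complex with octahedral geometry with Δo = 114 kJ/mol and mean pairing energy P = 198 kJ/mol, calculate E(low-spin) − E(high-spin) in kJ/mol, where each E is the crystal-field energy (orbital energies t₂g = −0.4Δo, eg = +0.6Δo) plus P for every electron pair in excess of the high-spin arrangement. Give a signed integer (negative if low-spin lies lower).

High-spin d⁷ fills as t₂g⁵ eg² with CFSE 5(−0.4) + 2(+0.6) = -0.8Δo = -91 kJ/mol.
Low-spin: t₂g⁶ eg¹, orbital CFSE = -1.8Δo = -205 kJ/mol; plus 1 excess pair × P = +198 kJ/mol; total -7 kJ/mol.
E(LS) − E(HS) = -7 − (-91) = 84 kJ/mol.

84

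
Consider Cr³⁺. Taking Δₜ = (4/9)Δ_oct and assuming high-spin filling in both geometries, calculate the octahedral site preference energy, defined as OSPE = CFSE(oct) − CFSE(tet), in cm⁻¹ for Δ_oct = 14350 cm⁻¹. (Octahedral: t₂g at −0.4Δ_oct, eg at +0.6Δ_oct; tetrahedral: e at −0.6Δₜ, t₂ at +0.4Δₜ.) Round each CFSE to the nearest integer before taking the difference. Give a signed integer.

-12118

Cr is in group 6, so Cr³⁺ is d³ (6 − 3 = 3).
Octahedral (high-spin): t₂g³ eg⁰, CFSE = 3(−0.4) + 0(+0.6) = -1.2Δ_oct = -1.2 × 14350 = -17220 cm⁻¹.
Tetrahedral e² t₂¹ gives -0.8Δₜ = -0.8 × (4/9) × 14350 = -5102 cm⁻¹.
Subtracting, OSPE = -17220 − (-5102) = -12118 cm⁻¹.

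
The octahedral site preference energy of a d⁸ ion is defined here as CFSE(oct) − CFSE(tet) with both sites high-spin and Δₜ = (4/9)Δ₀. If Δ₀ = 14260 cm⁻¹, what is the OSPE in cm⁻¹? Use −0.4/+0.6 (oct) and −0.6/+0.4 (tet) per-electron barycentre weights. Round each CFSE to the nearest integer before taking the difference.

-12042

Octahedral (high-spin): t₂g⁶ eg², CFSE = 6(−0.4) + 2(+0.6) = -1.2Δ₀ = -1.2 × 14260 = -17112 cm⁻¹.
Tetrahedral e⁴ t₂⁴ gives -0.8Δₜ = -0.8 × (4/9) × 14260 = -5070 cm⁻¹.
OSPE = CFSE(oct) − CFSE(tet) = -17112 − (-5070) = -12042 cm⁻¹.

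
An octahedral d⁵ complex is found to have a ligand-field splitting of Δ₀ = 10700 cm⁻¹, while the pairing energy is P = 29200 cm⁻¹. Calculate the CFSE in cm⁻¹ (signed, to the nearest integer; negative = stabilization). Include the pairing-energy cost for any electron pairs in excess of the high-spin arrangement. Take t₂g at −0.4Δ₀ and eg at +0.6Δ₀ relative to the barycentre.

0

Here Δ₀ < P (10700 < 29200), so the high-spin state is favoured.
Filling d⁵ accordingly: t₂g³ eg².
Orbital CFSE = 0.0Δ₀ = 0.0 × 10700 = 0 cm⁻¹.
High-spin has no excess pairs, so no pairing correction applies.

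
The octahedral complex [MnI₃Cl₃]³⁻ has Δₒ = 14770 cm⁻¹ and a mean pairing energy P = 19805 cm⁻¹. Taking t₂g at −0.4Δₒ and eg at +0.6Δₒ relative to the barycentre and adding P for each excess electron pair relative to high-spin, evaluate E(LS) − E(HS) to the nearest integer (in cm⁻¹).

Ligand charges: 3×(-1) from I⁻ and 3×(-1) from Cl⁻ sum to -6; with overall charge -3, Mn is +3.
Group 7 minus oxidation state +3 gives a d⁴ configuration for Mn³⁺.
High-spin d⁴ fills as t₂g³ eg¹ with CFSE 3(−0.4) + 1(+0.6) = -0.6Δₒ = -8862 cm⁻¹.
For low-spin the configuration is t₂g⁴ eg⁰: orbital energy -1.6 × 14770 = -23632 cm⁻¹, and 1 additional pair relative to high-spin adds 19805 cm⁻¹, giving -3827 cm⁻¹.
Thus E(LS) − E(HS) = 5035 cm⁻¹.

5035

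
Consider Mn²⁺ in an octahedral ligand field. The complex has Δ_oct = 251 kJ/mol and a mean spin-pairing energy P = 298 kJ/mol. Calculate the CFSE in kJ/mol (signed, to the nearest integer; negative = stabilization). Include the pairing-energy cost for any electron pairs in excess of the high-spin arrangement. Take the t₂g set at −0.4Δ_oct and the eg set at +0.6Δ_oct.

0

Mn sits in group 7; removing 2 electrons leaves Mn²⁺ with 7 − 2 = 5 d electrons.
With Δ_oct < P the complex is high-spin.
Filling d⁵ accordingly: t₂g³ eg².
Orbital CFSE = 0.0Δ_oct = 0.0 × 251 = 0 kJ/mol.
High-spin has no excess pairs, so no pairing correction applies.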